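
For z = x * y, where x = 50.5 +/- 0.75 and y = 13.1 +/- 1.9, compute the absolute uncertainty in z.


For a product z = x*y, the relative uncertainty is:
uz/z = sqrt((ux/x)^2 + (uy/y)^2)
Relative uncertainties: ux/x = 0.75/50.5 = 0.014851
uy/y = 1.9/13.1 = 0.145038
z = 50.5 * 13.1 = 661.5
uz = 661.5 * sqrt(0.014851^2 + 0.145038^2) = 96.452

96.452


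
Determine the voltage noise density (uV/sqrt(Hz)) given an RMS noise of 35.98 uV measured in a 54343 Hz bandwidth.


Noise spectral density = Vrms / sqrt(BW).
NSD = 35.98 / sqrt(54343)
NSD = 35.98 / 233.1159
NSD = 0.1543 uV/sqrt(Hz)

0.1543 uV/sqrt(Hz)


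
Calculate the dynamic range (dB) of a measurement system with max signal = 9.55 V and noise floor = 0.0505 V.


Dynamic range = 20 * log10(Vmax / Vnoise).
DR = 20 * log10(9.55 / 0.0505)
DR = 20 * log10(189.11)
DR = 45.53 dB

45.53 dB


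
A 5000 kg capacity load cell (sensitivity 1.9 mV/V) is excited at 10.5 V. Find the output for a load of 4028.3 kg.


Vout = rated_output * Vex * (load / capacity).
Vout = 1.9 * 10.5 * (4028.3 / 5000)
Vout = 1.9 * 10.5 * 0.80566
Vout = 16.073 mV

16.073 mV


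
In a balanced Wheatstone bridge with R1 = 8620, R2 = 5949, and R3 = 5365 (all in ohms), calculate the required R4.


At balance: R1*R4 = R2*R3, so R4 = R2*R3/R1.
R4 = 5949 * 5365 / 8620
R4 = 31916385 / 8620
R4 = 3702.6 ohm

3702.6 ohm


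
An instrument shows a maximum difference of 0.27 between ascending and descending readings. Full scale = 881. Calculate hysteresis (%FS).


Hysteresis = (max difference / full scale) * 100%.
H = (0.27 / 881) * 100
H = 0.031 %FS

0.031 %FS


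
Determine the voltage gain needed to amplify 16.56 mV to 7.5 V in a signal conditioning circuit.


Gain = Vout / Vin (converting to same units).
G = 7.5 V / 16.56 mV
G = 7500.0 mV / 16.56 mV
G = 452.9

452.9


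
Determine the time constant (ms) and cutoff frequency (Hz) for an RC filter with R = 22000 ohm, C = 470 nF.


Time constant: tau = R * C.
tau = 22000 * 4.70e-07 = 0.01034 s
tau = 10.34 ms
Cutoff frequency: fc = 1 / (2*pi*R*C).
fc = 1 / (2*pi*0.01034) = 15.39 Hz

tau = 10.34 ms, fc = 15.39 Hz


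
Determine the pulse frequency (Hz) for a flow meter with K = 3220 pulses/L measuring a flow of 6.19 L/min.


Frequency = K * Q / 60 (converting L/min to L/s).
f = 3220 * 6.19 / 60
f = 19931.8 / 60
f = 332.2 Hz

332.2 Hz


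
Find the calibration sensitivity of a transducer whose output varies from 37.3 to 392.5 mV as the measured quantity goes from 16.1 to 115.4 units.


Sensitivity = (y2 - y1) / (x2 - x1).
S = (392.5 - 37.3) / (115.4 - 16.1)
S = 355.2 / 99.3
S = 3.577 mV/unit

3.577 mV/unit


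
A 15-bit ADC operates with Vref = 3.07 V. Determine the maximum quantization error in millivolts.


The maximum quantization error is +/- LSB/2.
LSB = Vref / 2^n = 3.07 / 32768 = 9.369e-05 V
Max error = LSB / 2 = 9.369e-05 / 2 = 4.684e-05 V
Max error = 0.0468 mV

0.0468 mV


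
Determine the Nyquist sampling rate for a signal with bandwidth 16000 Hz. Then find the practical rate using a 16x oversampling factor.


By Nyquist theorem, fs_min = 2 * fmax.
fs_min = 2 * 16000 = 32000 Hz
Practical rate = 16 * fs_min = 16 * 32000 = 512000 Hz

fs_min = 32000 Hz, fs_practical = 512000 Hz


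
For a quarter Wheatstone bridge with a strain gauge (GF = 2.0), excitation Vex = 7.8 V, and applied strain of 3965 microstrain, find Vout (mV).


Quarter bridge output: Vout = (GF * epsilon * Vex) / 4.
Vout = (2.0 * 3965e-6 * 7.8) / 4
Vout = 0.061854 / 4 V
Vout = 0.0154635 V = 15.4635 mV

15.4635 mV


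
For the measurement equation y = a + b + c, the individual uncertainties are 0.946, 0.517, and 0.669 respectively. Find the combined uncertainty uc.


For a sum of independent quantities, uc = sqrt(u1^2 + u2^2 + u3^2).
uc = sqrt(0.946^2 + 0.517^2 + 0.669^2)
uc = sqrt(0.894916 + 0.267289 + 0.447561)
uc = 1.2688

1.2688


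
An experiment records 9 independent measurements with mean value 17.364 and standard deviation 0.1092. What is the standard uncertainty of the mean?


The standard uncertainty for Type A evaluation is u = s / sqrt(n).
u = 0.1092 / sqrt(9)
u = 0.1092 / 3.0
u = 0.0364

0.0364


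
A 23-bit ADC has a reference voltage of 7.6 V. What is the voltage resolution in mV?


The resolution (LSB) of an ADC is Vref / 2^n.
LSB = 7.6 / 2^23
LSB = 7.6 / 8388608
LSB = 9.1e-07 V = 0.00090599 mV

0.00090599 mV


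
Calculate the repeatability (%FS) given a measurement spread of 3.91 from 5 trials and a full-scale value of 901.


Repeatability = (spread / full scale) * 100%.
R = (3.91 / 901) * 100
R = 0.434 %FS

0.434 %FS


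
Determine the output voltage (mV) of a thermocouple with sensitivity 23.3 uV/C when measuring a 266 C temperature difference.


The thermocouple output V = sensitivity * dT.
V = 23.3 uV/C * 266 C
V = 6197.8 uV
V = 6.198 mV

6.198 mV


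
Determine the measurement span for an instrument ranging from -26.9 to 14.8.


Span = upper range - lower range.
Span = 14.8 - (-26.9)
Span = 41.7

41.7


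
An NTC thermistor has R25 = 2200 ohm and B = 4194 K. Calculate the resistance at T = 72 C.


NTC thermistor equation: Rt = R25 * exp(B * (1/T - 1/T25)).
T in Kelvin: 345.15 K, T25 = 298.15 K
1/T - 1/T25 = 1/345.15 - 1/298.15 = -0.00045673
B * (1/T - 1/T25) = 4194 * -0.00045673 = -1.9155
Rt = 2200 * exp(-1.9155) = 324.0 ohm

324.0 ohm


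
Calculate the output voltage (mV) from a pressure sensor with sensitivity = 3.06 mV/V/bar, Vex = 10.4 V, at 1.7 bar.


Output = sensitivity * Vex * P.
Vout = 3.06 * 10.4 * 1.7
Vout = 31.824 * 1.7
Vout = 54.1 mV

54.1 mV


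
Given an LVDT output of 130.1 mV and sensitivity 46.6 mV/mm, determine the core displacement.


Displacement = Vout / sensitivity.
d = 130.1 / 46.6
d = 2.792 mm

2.792 mm


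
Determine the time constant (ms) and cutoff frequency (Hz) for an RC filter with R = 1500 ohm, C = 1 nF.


Time constant: tau = R * C.
tau = 1500 * 1.00e-09 = 1.5e-06 s
tau = 0.0015 ms
Cutoff frequency: fc = 1 / (2*pi*R*C).
fc = 1 / (2*pi*1.5e-06) = 106103.3 Hz

tau = 0.0015 ms, fc = 106103.3 Hz


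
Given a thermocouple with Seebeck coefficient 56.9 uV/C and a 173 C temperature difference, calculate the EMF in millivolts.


The thermocouple output V = sensitivity * dT.
V = 56.9 uV/C * 173 C
V = 9843.7 uV
V = 9.844 mV

9.844 mV


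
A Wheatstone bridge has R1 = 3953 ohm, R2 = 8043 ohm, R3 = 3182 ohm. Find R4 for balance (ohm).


At balance: R1*R4 = R2*R3, so R4 = R2*R3/R1.
R4 = 8043 * 3182 / 3953
R4 = 25592826 / 3953
R4 = 6474.28 ohm

6474.28 ohm


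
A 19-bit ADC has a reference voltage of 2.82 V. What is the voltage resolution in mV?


The resolution (LSB) of an ADC is Vref / 2^n.
LSB = 2.82 / 2^19
LSB = 2.82 / 524288
LSB = 5.38e-06 V = 0.00537872 mV

0.00537872 mV


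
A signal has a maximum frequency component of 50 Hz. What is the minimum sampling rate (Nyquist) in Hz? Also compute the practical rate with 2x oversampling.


By Nyquist theorem, fs_min = 2 * fmax.
fs_min = 2 * 50 = 100 Hz
Practical rate = 2 * fs_min = 2 * 100 = 200 Hz

fs_min = 100 Hz, fs_practical = 200 Hz


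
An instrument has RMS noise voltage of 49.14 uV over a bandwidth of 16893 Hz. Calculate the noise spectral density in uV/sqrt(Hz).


Noise spectral density = Vrms / sqrt(BW).
NSD = 49.14 / sqrt(16893)
NSD = 49.14 / 129.9731
NSD = 0.3781 uV/sqrt(Hz)

0.3781 uV/sqrt(Hz)


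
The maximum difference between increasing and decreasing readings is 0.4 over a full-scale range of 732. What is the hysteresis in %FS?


Hysteresis = (max difference / full scale) * 100%.
H = (0.4 / 732) * 100
H = 0.055 %FS

0.055 %FS


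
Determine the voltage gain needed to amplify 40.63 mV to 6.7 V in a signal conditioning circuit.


Gain = Vout / Vin (converting to same units).
G = 6.7 V / 40.63 mV
G = 6700.0 mV / 40.63 mV
G = 164.9

164.9


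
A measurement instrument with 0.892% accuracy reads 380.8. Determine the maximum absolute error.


Absolute error = (accuracy% / 100) * reading.
Error = (0.892 / 100) * 380.8
Error = 0.00892 * 380.8
Error = 3.3967

3.3967


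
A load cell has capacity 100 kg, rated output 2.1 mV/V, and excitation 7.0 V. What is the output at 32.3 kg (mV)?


Vout = rated_output * Vex * (load / capacity).
Vout = 2.1 * 7.0 * (32.3 / 100)
Vout = 2.1 * 7.0 * 0.323
Vout = 4.748 mV

4.748 mV


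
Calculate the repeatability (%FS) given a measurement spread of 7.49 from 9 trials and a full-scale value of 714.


Repeatability = (spread / full scale) * 100%.
R = (7.49 / 714) * 100
R = 1.049 %FS

1.049 %FS


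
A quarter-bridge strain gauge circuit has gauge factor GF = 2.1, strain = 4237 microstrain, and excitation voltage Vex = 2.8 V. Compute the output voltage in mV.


Quarter bridge output: Vout = (GF * epsilon * Vex) / 4.
Vout = (2.1 * 4237e-6 * 2.8) / 4
Vout = 0.02491356 / 4 V
Vout = 0.00622839 V = 6.2284 mV

6.2284 mV


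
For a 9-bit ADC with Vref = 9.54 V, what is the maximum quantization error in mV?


The maximum quantization error is +/- LSB/2.
LSB = Vref / 2^n = 9.54 / 512 = 0.01863281 V
Max error = LSB / 2 = 0.01863281 / 2 = 0.00931641 V
Max error = 9.3164 mV

9.3164 mV


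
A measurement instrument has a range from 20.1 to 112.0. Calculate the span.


Span = upper range - lower range.
Span = 112.0 - (20.1)
Span = 91.9

91.9


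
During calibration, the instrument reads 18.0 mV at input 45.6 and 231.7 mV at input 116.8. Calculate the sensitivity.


Sensitivity = (y2 - y1) / (x2 - x1).
S = (231.7 - 18.0) / (116.8 - 45.6)
S = 213.7 / 71.2
S = 3.0014 mV/unit

3.0014 mV/unit


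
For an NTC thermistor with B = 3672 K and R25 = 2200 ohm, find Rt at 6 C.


NTC thermistor equation: Rt = R25 * exp(B * (1/T - 1/T25)).
T in Kelvin: 279.15 K, T25 = 298.15 K
1/T - 1/T25 = 1/279.15 - 1/298.15 = 0.00022829
B * (1/T - 1/T25) = 3672 * 0.00022829 = 0.8383
Rt = 2200 * exp(0.8383) = 5087.2 ohm

5087.2 ohm


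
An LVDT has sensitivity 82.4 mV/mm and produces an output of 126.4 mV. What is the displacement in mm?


Displacement = Vout / sensitivity.
d = 126.4 / 82.4
d = 1.534 mm

1.534 mm


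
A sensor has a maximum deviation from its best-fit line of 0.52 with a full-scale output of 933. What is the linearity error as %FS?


Linearity error = (max deviation / full scale) * 100%.
Linearity = (0.52 / 933) * 100
Linearity = 0.056 %FS

0.056 %FS


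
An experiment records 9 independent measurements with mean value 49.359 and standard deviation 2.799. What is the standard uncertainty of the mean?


The standard uncertainty for Type A evaluation is u = s / sqrt(n).
u = 2.799 / sqrt(9)
u = 2.799 / 3.0
u = 0.933

0.933


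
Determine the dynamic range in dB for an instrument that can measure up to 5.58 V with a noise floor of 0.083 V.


Dynamic range = 20 * log10(Vmax / Vnoise).
DR = 20 * log10(5.58 / 0.083)
DR = 20 * log10(67.23)
DR = 36.55 dB

36.55 dB


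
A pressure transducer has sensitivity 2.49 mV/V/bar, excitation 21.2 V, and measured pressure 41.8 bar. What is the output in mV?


Output = sensitivity * Vex * P.
Vout = 2.49 * 21.2 * 41.8
Vout = 52.788 * 41.8
Vout = 2206.54 mV

2206.54 mV


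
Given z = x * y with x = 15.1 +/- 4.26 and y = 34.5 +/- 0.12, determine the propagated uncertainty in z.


For a product z = x*y, the relative uncertainty is:
uz/z = sqrt((ux/x)^2 + (uy/y)^2)
Relative uncertainties: ux/x = 4.26/15.1 = 0.282119
uy/y = 0.12/34.5 = 0.003478
z = 15.1 * 34.5 = 520.9
uz = 520.9 * sqrt(0.282119^2 + 0.003478^2) = 146.981

146.981


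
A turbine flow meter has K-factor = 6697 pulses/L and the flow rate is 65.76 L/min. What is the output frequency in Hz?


Frequency = K * Q / 60 (converting L/min to L/s).
f = 6697 * 65.76 / 60
f = 440394.72 / 60
f = 7339.91 Hz

7339.91 Hz


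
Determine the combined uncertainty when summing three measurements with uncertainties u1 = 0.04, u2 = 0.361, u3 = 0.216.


For a sum of independent quantities, uc = sqrt(u1^2 + u2^2 + u3^2).
uc = sqrt(0.04^2 + 0.361^2 + 0.216^2)
uc = sqrt(0.0016 + 0.130321 + 0.046656)
uc = 0.4226

0.4226


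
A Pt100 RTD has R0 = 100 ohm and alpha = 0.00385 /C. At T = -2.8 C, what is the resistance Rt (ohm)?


The RTD equation: Rt = R0 * (1 + alpha * T).
Rt = 100 * (1 + 0.00385 * -2.8)
Rt = 100 * (1 + -0.01078)
Rt = 100 * 0.98922
Rt = 98.922 ohm

98.922 ohm


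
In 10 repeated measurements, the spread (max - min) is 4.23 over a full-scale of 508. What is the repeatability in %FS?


Repeatability = (spread / full scale) * 100%.
R = (4.23 / 508) * 100
R = 0.833 %FS

0.833 %FS


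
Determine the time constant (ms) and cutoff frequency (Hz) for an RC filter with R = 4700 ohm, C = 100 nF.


Time constant: tau = R * C.
tau = 4700 * 1.00e-07 = 0.00047 s
tau = 0.47 ms
Cutoff frequency: fc = 1 / (2*pi*R*C).
fc = 1 / (2*pi*0.00047) = 338.63 Hz

tau = 0.47 ms, fc = 338.63 Hz


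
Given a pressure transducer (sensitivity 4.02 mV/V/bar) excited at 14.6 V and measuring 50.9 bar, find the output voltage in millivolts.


Output = sensitivity * Vex * P.
Vout = 4.02 * 14.6 * 50.9
Vout = 58.692 * 50.9
Vout = 2987.42 mV

2987.42 mV


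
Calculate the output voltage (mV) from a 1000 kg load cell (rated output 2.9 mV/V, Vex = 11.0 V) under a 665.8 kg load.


Vout = rated_output * Vex * (load / capacity).
Vout = 2.9 * 11.0 * (665.8 / 1000)
Vout = 2.9 * 11.0 * 0.6658
Vout = 21.239 mV

21.239 mV


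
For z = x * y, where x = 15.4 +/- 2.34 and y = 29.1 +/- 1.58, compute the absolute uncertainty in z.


For a product z = x*y, the relative uncertainty is:
uz/z = sqrt((ux/x)^2 + (uy/y)^2)
Relative uncertainties: ux/x = 2.34/15.4 = 0.151948
uy/y = 1.58/29.1 = 0.054296
z = 15.4 * 29.1 = 448.1
uz = 448.1 * sqrt(0.151948^2 + 0.054296^2) = 72.311

72.311


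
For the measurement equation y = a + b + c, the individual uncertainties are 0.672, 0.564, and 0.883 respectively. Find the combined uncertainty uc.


For a sum of independent quantities, uc = sqrt(u1^2 + u2^2 + u3^2).
uc = sqrt(0.672^2 + 0.564^2 + 0.883^2)
uc = sqrt(0.451584 + 0.318096 + 0.779689)
uc = 1.2447

1.2447


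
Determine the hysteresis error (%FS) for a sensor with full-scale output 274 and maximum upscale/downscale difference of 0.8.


Hysteresis = (max difference / full scale) * 100%.
H = (0.8 / 274) * 100
H = 0.292 %FS

0.292 %FS


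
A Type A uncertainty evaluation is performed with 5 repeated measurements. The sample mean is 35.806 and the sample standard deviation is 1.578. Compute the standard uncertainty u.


The standard uncertainty for Type A evaluation is u = s / sqrt(n).
u = 1.578 / sqrt(5)
u = 1.578 / 2.2361
u = 0.7057

0.7057


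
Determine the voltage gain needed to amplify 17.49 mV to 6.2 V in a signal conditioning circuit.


Gain = Vout / Vin (converting to same units).
G = 6.2 V / 17.49 mV
G = 6200.0 mV / 17.49 mV
G = 354.49

354.49


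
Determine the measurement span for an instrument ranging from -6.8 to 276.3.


Span = upper range - lower range.
Span = 276.3 - (-6.8)
Span = 283.1

283.1


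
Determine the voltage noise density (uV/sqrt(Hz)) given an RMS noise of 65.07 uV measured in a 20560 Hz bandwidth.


Noise spectral density = Vrms / sqrt(BW).
NSD = 65.07 / sqrt(20560)
NSD = 65.07 / 143.3876
NSD = 0.4538 uV/sqrt(Hz)

0.4538 uV/sqrt(Hz)


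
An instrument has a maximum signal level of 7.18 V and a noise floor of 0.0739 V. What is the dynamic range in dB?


Dynamic range = 20 * log10(Vmax / Vnoise).
DR = 20 * log10(7.18 / 0.0739)
DR = 20 * log10(97.16)
DR = 39.75 dB

39.75 dB


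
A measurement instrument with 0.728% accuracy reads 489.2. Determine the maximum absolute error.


Absolute error = (accuracy% / 100) * reading.
Error = (0.728 / 100) * 489.2
Error = 0.00728 * 489.2
Error = 3.5614

3.5614


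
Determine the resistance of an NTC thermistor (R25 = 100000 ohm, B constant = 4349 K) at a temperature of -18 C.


NTC thermistor equation: Rt = R25 * exp(B * (1/T - 1/T25)).
T in Kelvin: 255.15 K, T25 = 298.15 K
1/T - 1/T25 = 1/255.15 - 1/298.15 = 0.00056525
B * (1/T - 1/T25) = 4349 * 0.00056525 = 2.4583
Rt = 100000 * exp(2.4583) = 1168444.1 ohm

1168444.1 ohm


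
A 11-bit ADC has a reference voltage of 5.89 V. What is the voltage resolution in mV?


The resolution (LSB) of an ADC is Vref / 2^n.
LSB = 5.89 / 2^11
LSB = 5.89 / 2048
LSB = 0.00287598 V = 2.87597656 mV

2.87597656 mV


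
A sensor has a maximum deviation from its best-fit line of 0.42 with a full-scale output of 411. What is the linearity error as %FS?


Linearity error = (max deviation / full scale) * 100%.
Linearity = (0.42 / 411) * 100
Linearity = 0.102 %FS

0.102 %FS


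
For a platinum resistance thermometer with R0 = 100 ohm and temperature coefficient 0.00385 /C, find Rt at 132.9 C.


The RTD equation: Rt = R0 * (1 + alpha * T).
Rt = 100 * (1 + 0.00385 * 132.9)
Rt = 100 * (1 + 0.511665)
Rt = 100 * 1.511665
Rt = 151.167 ohm

151.167 ohm


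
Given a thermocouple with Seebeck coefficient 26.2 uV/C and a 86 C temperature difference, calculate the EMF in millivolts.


The thermocouple output V = sensitivity * dT.
V = 26.2 uV/C * 86 C
V = 2253.2 uV
V = 2.253 mV

2.253 mV


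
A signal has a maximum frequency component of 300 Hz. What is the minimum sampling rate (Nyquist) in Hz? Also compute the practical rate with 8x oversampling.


By Nyquist theorem, fs_min = 2 * fmax.
fs_min = 2 * 300 = 600 Hz
Practical rate = 8 * fs_min = 8 * 600 = 4800 Hz

fs_min = 600 Hz, fs_practical = 4800 Hz


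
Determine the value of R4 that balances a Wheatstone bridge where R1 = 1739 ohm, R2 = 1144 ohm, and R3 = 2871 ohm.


At balance: R1*R4 = R2*R3, so R4 = R2*R3/R1.
R4 = 1144 * 2871 / 1739
R4 = 3284424 / 1739
R4 = 1888.69 ohm

1888.69 ohm


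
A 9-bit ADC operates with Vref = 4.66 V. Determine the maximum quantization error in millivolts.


The maximum quantization error is +/- LSB/2.
LSB = Vref / 2^n = 4.66 / 512 = 0.00910156 V
Max error = LSB / 2 = 0.00910156 / 2 = 0.00455078 V
Max error = 4.5508 mV

4.5508 mV


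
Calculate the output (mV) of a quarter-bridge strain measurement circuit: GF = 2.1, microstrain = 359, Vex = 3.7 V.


Quarter bridge output: Vout = (GF * epsilon * Vex) / 4.
Vout = (2.1 * 359e-6 * 3.7) / 4
Vout = 0.00278943 / 4 V
Vout = 0.00069736 V = 0.6974 mV

0.6974 mV


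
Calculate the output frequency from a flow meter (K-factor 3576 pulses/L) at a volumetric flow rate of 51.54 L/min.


Frequency = K * Q / 60 (converting L/min to L/s).
f = 3576 * 51.54 / 60
f = 184307.04 / 60
f = 3071.78 Hz

3071.78 Hz


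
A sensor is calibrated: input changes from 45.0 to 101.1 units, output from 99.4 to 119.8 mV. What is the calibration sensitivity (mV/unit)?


Sensitivity = (y2 - y1) / (x2 - x1).
S = (119.8 - 99.4) / (101.1 - 45.0)
S = 20.4 / 56.1
S = 0.3636 mV/unit

0.3636 mV/unit


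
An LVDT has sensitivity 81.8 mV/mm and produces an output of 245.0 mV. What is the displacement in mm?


Displacement = Vout / sensitivity.
d = 245.0 / 81.8
d = 2.995 mm

2.995 mm


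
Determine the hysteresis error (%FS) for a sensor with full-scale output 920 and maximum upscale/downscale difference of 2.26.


Hysteresis = (max difference / full scale) * 100%.
H = (2.26 / 920) * 100
H = 0.246 %FS

0.246 %FS


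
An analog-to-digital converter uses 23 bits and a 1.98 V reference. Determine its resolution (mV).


The resolution (LSB) of an ADC is Vref / 2^n.
LSB = 1.98 / 2^23
LSB = 1.98 / 8388608
LSB = 2.4e-07 V = 0.00023603 mV

0.00023603 mV


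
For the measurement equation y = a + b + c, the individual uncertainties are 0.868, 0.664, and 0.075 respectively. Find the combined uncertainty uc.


For a sum of independent quantities, uc = sqrt(u1^2 + u2^2 + u3^2).
uc = sqrt(0.868^2 + 0.664^2 + 0.075^2)
uc = sqrt(0.753424 + 0.440896 + 0.005625)
uc = 1.0954

1.0954


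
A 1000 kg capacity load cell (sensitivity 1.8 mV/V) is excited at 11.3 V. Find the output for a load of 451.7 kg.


Vout = rated_output * Vex * (load / capacity).
Vout = 1.8 * 11.3 * (451.7 / 1000)
Vout = 1.8 * 11.3 * 0.4517
Vout = 9.188 mV

9.188 mV


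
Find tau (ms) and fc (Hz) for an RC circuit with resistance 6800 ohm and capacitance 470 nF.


Time constant: tau = R * C.
tau = 6800 * 4.70e-07 = 0.003196 s
tau = 3.196 ms
Cutoff frequency: fc = 1 / (2*pi*R*C).
fc = 1 / (2*pi*0.003196) = 49.8 Hz

tau = 3.196 ms, fc = 49.8 Hz


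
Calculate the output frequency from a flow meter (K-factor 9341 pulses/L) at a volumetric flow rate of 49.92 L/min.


Frequency = K * Q / 60 (converting L/min to L/s).
f = 9341 * 49.92 / 60
f = 466302.72 / 60
f = 7771.71 Hz

7771.71 Hz


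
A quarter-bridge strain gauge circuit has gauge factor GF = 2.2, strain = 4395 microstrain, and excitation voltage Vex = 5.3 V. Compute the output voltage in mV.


Quarter bridge output: Vout = (GF * epsilon * Vex) / 4.
Vout = (2.2 * 4395e-6 * 5.3) / 4
Vout = 0.0512457 / 4 V
Vout = 0.01281142 V = 12.8114 mV

12.8114 mV


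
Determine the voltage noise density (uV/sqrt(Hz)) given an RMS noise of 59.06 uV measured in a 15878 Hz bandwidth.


Noise spectral density = Vrms / sqrt(BW).
NSD = 59.06 / sqrt(15878)
NSD = 59.06 / 126.0079
NSD = 0.4687 uV/sqrt(Hz)

0.4687 uV/sqrt(Hz)


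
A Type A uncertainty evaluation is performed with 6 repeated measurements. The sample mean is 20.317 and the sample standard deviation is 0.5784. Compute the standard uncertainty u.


The standard uncertainty for Type A evaluation is u = s / sqrt(n).
u = 0.5784 / sqrt(6)
u = 0.5784 / 2.4495
u = 0.2361

0.2361


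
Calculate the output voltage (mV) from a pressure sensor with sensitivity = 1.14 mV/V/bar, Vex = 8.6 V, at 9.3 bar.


Output = sensitivity * Vex * P.
Vout = 1.14 * 8.6 * 9.3
Vout = 9.804 * 9.3
Vout = 91.18 mV

91.18 mV


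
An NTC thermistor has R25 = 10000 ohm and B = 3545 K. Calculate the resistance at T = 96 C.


NTC thermistor equation: Rt = R25 * exp(B * (1/T - 1/T25)).
T in Kelvin: 369.15 K, T25 = 298.15 K
1/T - 1/T25 = 1/369.15 - 1/298.15 = -0.00064509
B * (1/T - 1/T25) = 3545 * -0.00064509 = -2.2868
Rt = 10000 * exp(-2.2868) = 1015.9 ohm

1015.9 ohm


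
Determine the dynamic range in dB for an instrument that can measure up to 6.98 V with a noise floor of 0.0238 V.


Dynamic range = 20 * log10(Vmax / Vnoise).
DR = 20 * log10(6.98 / 0.0238)
DR = 20 * log10(293.28)
DR = 49.35 dB

49.35 dB


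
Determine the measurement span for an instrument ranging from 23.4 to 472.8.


Span = upper range - lower range.
Span = 472.8 - (23.4)
Span = 449.4

449.4


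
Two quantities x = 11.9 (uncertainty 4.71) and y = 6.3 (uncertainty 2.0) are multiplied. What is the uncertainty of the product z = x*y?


For a product z = x*y, the relative uncertainty is:
uz/z = sqrt((ux/x)^2 + (uy/y)^2)
Relative uncertainties: ux/x = 4.71/11.9 = 0.395798
uy/y = 2.0/6.3 = 0.31746
z = 11.9 * 6.3 = 75.0
uz = 75.0 * sqrt(0.395798^2 + 0.31746^2) = 38.038

38.038


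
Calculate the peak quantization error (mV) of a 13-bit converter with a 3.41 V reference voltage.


The maximum quantization error is +/- LSB/2.
LSB = Vref / 2^n = 3.41 / 8192 = 0.00041626 V
Max error = LSB / 2 = 0.00041626 / 2 = 0.00020813 V
Max error = 0.2081 mV

0.2081 mV


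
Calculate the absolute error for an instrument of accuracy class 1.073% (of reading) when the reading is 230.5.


Absolute error = (accuracy% / 100) * reading.
Error = (1.073 / 100) * 230.5
Error = 0.01073 * 230.5
Error = 2.4733

2.4733


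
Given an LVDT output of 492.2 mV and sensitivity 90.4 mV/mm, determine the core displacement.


Displacement = Vout / sensitivity.
d = 492.2 / 90.4
d = 5.445 mm

5.445 mm


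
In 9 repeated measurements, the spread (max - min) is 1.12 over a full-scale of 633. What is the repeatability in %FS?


Repeatability = (spread / full scale) * 100%.
R = (1.12 / 633) * 100
R = 0.177 %FS

0.177 %FS


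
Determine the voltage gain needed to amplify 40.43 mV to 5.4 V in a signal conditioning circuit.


Gain = Vout / Vin (converting to same units).
G = 5.4 V / 40.43 mV
G = 5400.0 mV / 40.43 mV
G = 133.56

133.56


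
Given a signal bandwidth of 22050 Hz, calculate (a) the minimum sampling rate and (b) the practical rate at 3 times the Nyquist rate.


By Nyquist theorem, fs_min = 2 * fmax.
fs_min = 2 * 22050 = 44100 Hz
Practical rate = 3 * fs_min = 3 * 44100 = 132300 Hz

fs_min = 44100 Hz, fs_practical = 132300 Hz


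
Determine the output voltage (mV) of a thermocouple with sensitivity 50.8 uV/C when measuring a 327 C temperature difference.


The thermocouple output V = sensitivity * dT.
V = 50.8 uV/C * 327 C
V = 16611.6 uV
V = 16.612 mV

16.612 mV


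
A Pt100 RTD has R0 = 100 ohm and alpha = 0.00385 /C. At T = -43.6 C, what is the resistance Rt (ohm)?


The RTD equation: Rt = R0 * (1 + alpha * T).
Rt = 100 * (1 + 0.00385 * -43.6)
Rt = 100 * (1 + -0.16786)
Rt = 100 * 0.83214
Rt = 83.214 ohm

83.214 ohm


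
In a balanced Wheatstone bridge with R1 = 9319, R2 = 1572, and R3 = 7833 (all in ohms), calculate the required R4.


At balance: R1*R4 = R2*R3, so R4 = R2*R3/R1.
R4 = 1572 * 7833 / 9319
R4 = 12313476 / 9319
R4 = 1321.33 ohm

1321.33 ohm


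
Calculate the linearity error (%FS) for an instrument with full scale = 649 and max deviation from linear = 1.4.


Linearity error = (max deviation / full scale) * 100%.
Linearity = (1.4 / 649) * 100
Linearity = 0.216 %FS

0.216 %FS


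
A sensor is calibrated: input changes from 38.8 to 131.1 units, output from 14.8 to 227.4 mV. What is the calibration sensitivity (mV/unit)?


Sensitivity = (y2 - y1) / (x2 - x1).
S = (227.4 - 14.8) / (131.1 - 38.8)
S = 212.6 / 92.3
S = 2.3034 mV/unit

2.3034 mV/unit


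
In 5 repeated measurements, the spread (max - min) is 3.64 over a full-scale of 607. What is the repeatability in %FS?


Repeatability = (spread / full scale) * 100%.
R = (3.64 / 607) * 100
R = 0.6 %FS

0.6 %FS


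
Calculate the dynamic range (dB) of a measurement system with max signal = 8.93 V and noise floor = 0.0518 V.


Dynamic range = 20 * log10(Vmax / Vnoise).
DR = 20 * log10(8.93 / 0.0518)
DR = 20 * log10(172.39)
DR = 44.73 dB

44.73 dB


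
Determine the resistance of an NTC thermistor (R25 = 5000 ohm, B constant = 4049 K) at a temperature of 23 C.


NTC thermistor equation: Rt = R25 * exp(B * (1/T - 1/T25)).
T in Kelvin: 296.15 K, T25 = 298.15 K
1/T - 1/T25 = 1/296.15 - 1/298.15 = 2.265e-05
B * (1/T - 1/T25) = 4049 * 2.265e-05 = 0.0917
Rt = 5000 * exp(0.0917) = 5480.3 ohm

5480.3 ohm


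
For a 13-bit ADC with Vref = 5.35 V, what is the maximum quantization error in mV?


The maximum quantization error is +/- LSB/2.
LSB = Vref / 2^n = 5.35 / 8192 = 0.00065308 V
Max error = LSB / 2 = 0.00065308 / 2 = 0.00032654 V
Max error = 0.3265 mV

0.3265 mV


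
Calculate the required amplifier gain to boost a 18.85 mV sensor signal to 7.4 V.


Gain = Vout / Vin (converting to same units).
G = 7.4 V / 18.85 mV
G = 7400.0 mV / 18.85 mV
G = 392.57

392.57


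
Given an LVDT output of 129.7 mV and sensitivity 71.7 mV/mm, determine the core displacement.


Displacement = Vout / sensitivity.
d = 129.7 / 71.7
d = 1.809 mm

1.809 mm


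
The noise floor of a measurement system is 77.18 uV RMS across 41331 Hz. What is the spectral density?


Noise spectral density = Vrms / sqrt(BW).
NSD = 77.18 / sqrt(41331)
NSD = 77.18 / 203.3003
NSD = 0.3796 uV/sqrt(Hz)

0.3796 uV/sqrt(Hz)


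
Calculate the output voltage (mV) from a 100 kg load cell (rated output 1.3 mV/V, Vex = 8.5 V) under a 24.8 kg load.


Vout = rated_output * Vex * (load / capacity).
Vout = 1.3 * 8.5 * (24.8 / 100)
Vout = 1.3 * 8.5 * 0.248
Vout = 2.74 mV

2.74 mV


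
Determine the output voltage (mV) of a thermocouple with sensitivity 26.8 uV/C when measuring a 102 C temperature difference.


The thermocouple output V = sensitivity * dT.
V = 26.8 uV/C * 102 C
V = 2733.6 uV
V = 2.734 mV

2.734 mV


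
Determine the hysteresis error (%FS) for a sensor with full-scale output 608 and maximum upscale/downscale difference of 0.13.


Hysteresis = (max difference / full scale) * 100%.
H = (0.13 / 608) * 100
H = 0.021 %FS

0.021 %FS


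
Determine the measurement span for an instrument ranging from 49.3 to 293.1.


Span = upper range - lower range.
Span = 293.1 - (49.3)
Span = 243.8

243.8


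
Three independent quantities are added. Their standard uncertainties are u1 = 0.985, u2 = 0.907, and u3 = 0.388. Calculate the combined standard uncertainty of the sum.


For a sum of independent quantities, uc = sqrt(u1^2 + u2^2 + u3^2).
uc = sqrt(0.985^2 + 0.907^2 + 0.388^2)
uc = sqrt(0.970225 + 0.822649 + 0.150544)
uc = 1.3941

1.3941


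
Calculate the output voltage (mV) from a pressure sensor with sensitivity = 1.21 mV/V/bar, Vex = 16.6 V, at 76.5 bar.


Output = sensitivity * Vex * P.
Vout = 1.21 * 16.6 * 76.5
Vout = 20.086 * 76.5
Vout = 1536.58 mV

1536.58 mV


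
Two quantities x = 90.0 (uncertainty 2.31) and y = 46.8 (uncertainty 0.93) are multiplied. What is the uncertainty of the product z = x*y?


For a product z = x*y, the relative uncertainty is:
uz/z = sqrt((ux/x)^2 + (uy/y)^2)
Relative uncertainties: ux/x = 2.31/90.0 = 0.025667
uy/y = 0.93/46.8 = 0.019872
z = 90.0 * 46.8 = 4212.0
uz = 4212.0 * sqrt(0.025667^2 + 0.019872^2) = 136.722

136.722


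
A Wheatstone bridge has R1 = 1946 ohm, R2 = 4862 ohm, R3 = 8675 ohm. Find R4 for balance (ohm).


At balance: R1*R4 = R2*R3, so R4 = R2*R3/R1.
R4 = 4862 * 8675 / 1946
R4 = 42177850 / 1946
R4 = 21674.13 ohm

21674.13 ohm


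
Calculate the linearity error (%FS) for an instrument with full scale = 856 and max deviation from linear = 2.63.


Linearity error = (max deviation / full scale) * 100%.
Linearity = (2.63 / 856) * 100
Linearity = 0.307 %FS

0.307 %FS


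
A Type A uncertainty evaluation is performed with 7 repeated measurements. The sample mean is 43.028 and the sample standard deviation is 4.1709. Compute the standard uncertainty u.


The standard uncertainty for Type A evaluation is u = s / sqrt(n).
u = 4.1709 / sqrt(7)
u = 4.1709 / 2.6458
u = 1.5765

1.5765


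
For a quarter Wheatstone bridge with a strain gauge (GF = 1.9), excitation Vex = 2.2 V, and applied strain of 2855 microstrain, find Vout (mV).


Quarter bridge output: Vout = (GF * epsilon * Vex) / 4.
Vout = (1.9 * 2855e-6 * 2.2) / 4
Vout = 0.0119339 / 4 V
Vout = 0.00298348 V = 2.9835 mV

2.9835 mV


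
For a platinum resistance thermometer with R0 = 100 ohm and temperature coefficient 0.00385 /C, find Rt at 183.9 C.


The RTD equation: Rt = R0 * (1 + alpha * T).
Rt = 100 * (1 + 0.00385 * 183.9)
Rt = 100 * (1 + 0.708015)
Rt = 100 * 1.708015
Rt = 170.802 ohm

170.802 ohm


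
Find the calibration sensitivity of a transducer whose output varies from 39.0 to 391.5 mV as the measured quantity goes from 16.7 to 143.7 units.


Sensitivity = (y2 - y1) / (x2 - x1).
S = (391.5 - 39.0) / (143.7 - 16.7)
S = 352.5 / 127.0
S = 2.7756 mV/unit

2.7756 mV/unit


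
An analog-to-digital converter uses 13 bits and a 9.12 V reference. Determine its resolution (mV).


The resolution (LSB) of an ADC is Vref / 2^n.
LSB = 9.12 / 2^13
LSB = 9.12 / 8192
LSB = 0.00111328 V = 1.11328125 mV

1.11328125 mV


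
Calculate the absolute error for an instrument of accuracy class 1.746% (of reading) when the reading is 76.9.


Absolute error = (accuracy% / 100) * reading.
Error = (1.746 / 100) * 76.9
Error = 0.01746 * 76.9
Error = 1.3427

1.3427


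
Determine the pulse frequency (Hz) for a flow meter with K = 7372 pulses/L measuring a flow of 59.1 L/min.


Frequency = K * Q / 60 (converting L/min to L/s).
f = 7372 * 59.1 / 60
f = 435685.2 / 60
f = 7261.42 Hz

7261.42 Hz


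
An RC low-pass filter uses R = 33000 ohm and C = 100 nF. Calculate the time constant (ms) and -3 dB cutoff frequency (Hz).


Time constant: tau = R * C.
tau = 33000 * 1.00e-07 = 0.0033 s
tau = 3.3 ms
Cutoff frequency: fc = 1 / (2*pi*R*C).
fc = 1 / (2*pi*0.0033) = 48.23 Hz

tau = 3.3 ms, fc = 48.23 Hz


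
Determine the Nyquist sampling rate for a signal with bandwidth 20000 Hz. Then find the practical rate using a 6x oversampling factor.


By Nyquist theorem, fs_min = 2 * fmax.
fs_min = 2 * 20000 = 40000 Hz
Practical rate = 6 * fs_min = 6 * 40000 = 240000 Hz

fs_min = 40000 Hz, fs_practical = 240000 Hz


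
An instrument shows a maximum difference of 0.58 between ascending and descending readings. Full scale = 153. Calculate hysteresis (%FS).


Hysteresis = (max difference / full scale) * 100%.
H = (0.58 / 153) * 100
H = 0.379 %FS

0.379 %FS


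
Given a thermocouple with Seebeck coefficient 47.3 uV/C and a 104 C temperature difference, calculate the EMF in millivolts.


The thermocouple output V = sensitivity * dT.
V = 47.3 uV/C * 104 C
V = 4919.2 uV
V = 4.919 mV

4.919 mV


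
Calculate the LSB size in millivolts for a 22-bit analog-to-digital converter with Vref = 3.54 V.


The resolution (LSB) of an ADC is Vref / 2^n.
LSB = 3.54 / 2^22
LSB = 3.54 / 4194304
LSB = 8.4e-07 V = 0.000844 mV

0.000844 mV


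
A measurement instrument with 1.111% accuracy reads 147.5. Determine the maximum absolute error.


Absolute error = (accuracy% / 100) * reading.
Error = (1.111 / 100) * 147.5
Error = 0.01111 * 147.5
Error = 1.6387

1.6387


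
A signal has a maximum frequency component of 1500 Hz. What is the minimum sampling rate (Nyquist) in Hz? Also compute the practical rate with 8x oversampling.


By Nyquist theorem, fs_min = 2 * fmax.
fs_min = 2 * 1500 = 3000 Hz
Practical rate = 8 * fs_min = 8 * 3000 = 24000 Hz

fs_min = 3000 Hz, fs_practical = 24000 Hz


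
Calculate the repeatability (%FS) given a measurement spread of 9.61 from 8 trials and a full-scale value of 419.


Repeatability = (spread / full scale) * 100%.
R = (9.61 / 419) * 100
R = 2.294 %FS

2.294 %FS


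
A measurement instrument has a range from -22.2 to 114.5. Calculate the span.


Span = upper range - lower range.
Span = 114.5 - (-22.2)
Span = 136.7

136.7


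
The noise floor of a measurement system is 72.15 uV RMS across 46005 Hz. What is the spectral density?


Noise spectral density = Vrms / sqrt(BW).
NSD = 72.15 / sqrt(46005)
NSD = 72.15 / 214.4878
NSD = 0.3364 uV/sqrt(Hz)

0.3364 uV/sqrt(Hz)


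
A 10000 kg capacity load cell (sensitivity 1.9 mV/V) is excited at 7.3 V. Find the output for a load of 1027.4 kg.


Vout = rated_output * Vex * (load / capacity).
Vout = 1.9 * 7.3 * (1027.4 / 10000)
Vout = 1.9 * 7.3 * 0.10274
Vout = 1.425 mV

1.425 mV


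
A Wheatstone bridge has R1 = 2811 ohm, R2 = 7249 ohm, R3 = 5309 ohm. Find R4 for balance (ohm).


At balance: R1*R4 = R2*R3, so R4 = R2*R3/R1.
R4 = 7249 * 5309 / 2811
R4 = 38484941 / 2811
R4 = 13690.84 ohm

13690.84 ohm


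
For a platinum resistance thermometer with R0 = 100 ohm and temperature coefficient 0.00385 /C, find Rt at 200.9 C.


The RTD equation: Rt = R0 * (1 + alpha * T).
Rt = 100 * (1 + 0.00385 * 200.9)
Rt = 100 * (1 + 0.773465)
Rt = 100 * 1.773465
Rt = 177.347 ohm

177.347 ohm


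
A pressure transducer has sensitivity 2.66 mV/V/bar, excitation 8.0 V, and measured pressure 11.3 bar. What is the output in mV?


Output = sensitivity * Vex * P.
Vout = 2.66 * 8.0 * 11.3
Vout = 21.28 * 11.3
Vout = 240.46 mV

240.46 mV


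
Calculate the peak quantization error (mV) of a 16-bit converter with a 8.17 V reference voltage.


The maximum quantization error is +/- LSB/2.
LSB = Vref / 2^n = 8.17 / 65536 = 0.00012466 V
Max error = LSB / 2 = 0.00012466 / 2 = 6.233e-05 V
Max error = 0.0623 mV

0.0623 mV


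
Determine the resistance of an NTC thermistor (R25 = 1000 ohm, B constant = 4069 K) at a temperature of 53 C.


NTC thermistor equation: Rt = R25 * exp(B * (1/T - 1/T25)).
T in Kelvin: 326.15 K, T25 = 298.15 K
1/T - 1/T25 = 1/326.15 - 1/298.15 = -0.00028794
B * (1/T - 1/T25) = 4069 * -0.00028794 = -1.1716
Rt = 1000 * exp(-1.1716) = 309.9 ohm

309.9 ohm


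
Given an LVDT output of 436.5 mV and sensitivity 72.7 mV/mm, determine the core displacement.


Displacement = Vout / sensitivity.
d = 436.5 / 72.7
d = 6.004 mm

6.004 mm


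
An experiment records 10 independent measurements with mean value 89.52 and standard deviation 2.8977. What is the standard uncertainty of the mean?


The standard uncertainty for Type A evaluation is u = s / sqrt(n).
u = 2.8977 / sqrt(10)
u = 2.8977 / 3.1623
u = 0.9163

0.9163


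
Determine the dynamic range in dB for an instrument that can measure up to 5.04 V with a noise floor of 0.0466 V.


Dynamic range = 20 * log10(Vmax / Vnoise).
DR = 20 * log10(5.04 / 0.0466)
DR = 20 * log10(108.15)
DR = 40.68 dB

40.68 dB


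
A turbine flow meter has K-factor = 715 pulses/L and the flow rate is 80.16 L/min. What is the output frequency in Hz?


Frequency = K * Q / 60 (converting L/min to L/s).
f = 715 * 80.16 / 60
f = 57314.4 / 60
f = 955.24 Hz

955.24 Hz


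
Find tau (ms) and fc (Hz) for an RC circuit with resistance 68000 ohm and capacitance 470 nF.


Time constant: tau = R * C.
tau = 68000 * 4.70e-07 = 0.03196 s
tau = 31.96 ms
Cutoff frequency: fc = 1 / (2*pi*R*C).
fc = 1 / (2*pi*0.03196) = 4.98 Hz

tau = 31.96 ms, fc = 4.98 Hz


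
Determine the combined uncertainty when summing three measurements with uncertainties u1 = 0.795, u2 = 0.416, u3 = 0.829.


For a sum of independent quantities, uc = sqrt(u1^2 + u2^2 + u3^2).
uc = sqrt(0.795^2 + 0.416^2 + 0.829^2)
uc = sqrt(0.632025 + 0.173056 + 0.687241)
uc = 1.2216

1.2216


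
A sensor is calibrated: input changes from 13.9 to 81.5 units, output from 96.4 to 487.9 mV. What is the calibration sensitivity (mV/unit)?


Sensitivity = (y2 - y1) / (x2 - x1).
S = (487.9 - 96.4) / (81.5 - 13.9)
S = 391.5 / 67.6
S = 5.7914 mV/unit

5.7914 mV/unit


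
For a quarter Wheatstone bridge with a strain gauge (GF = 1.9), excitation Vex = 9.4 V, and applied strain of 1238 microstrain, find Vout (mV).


Quarter bridge output: Vout = (GF * epsilon * Vex) / 4.
Vout = (1.9 * 1238e-6 * 9.4) / 4
Vout = 0.02211068 / 4 V
Vout = 0.00552767 V = 5.5277 mV

5.5277 mV


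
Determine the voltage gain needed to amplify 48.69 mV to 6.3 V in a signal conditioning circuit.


Gain = Vout / Vin (converting to same units).
G = 6.3 V / 48.69 mV
G = 6300.0 mV / 48.69 mV
G = 129.39

129.39


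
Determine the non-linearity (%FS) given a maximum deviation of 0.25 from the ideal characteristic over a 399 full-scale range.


Linearity error = (max deviation / full scale) * 100%.
Linearity = (0.25 / 399) * 100
Linearity = 0.063 %FS

0.063 %FS


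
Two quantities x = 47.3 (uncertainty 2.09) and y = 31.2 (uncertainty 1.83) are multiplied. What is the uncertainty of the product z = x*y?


For a product z = x*y, the relative uncertainty is:
uz/z = sqrt((ux/x)^2 + (uy/y)^2)
Relative uncertainties: ux/x = 2.09/47.3 = 0.044186
uy/y = 1.83/31.2 = 0.058654
z = 47.3 * 31.2 = 1475.8
uz = 1475.8 * sqrt(0.044186^2 + 0.058654^2) = 108.372

108.372


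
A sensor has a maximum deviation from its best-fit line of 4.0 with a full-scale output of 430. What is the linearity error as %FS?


Linearity error = (max deviation / full scale) * 100%.
Linearity = (4.0 / 430) * 100
Linearity = 0.93 %FS

0.93 %FS


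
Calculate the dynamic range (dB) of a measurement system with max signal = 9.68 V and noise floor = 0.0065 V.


Dynamic range = 20 * log10(Vmax / Vnoise).
DR = 20 * log10(9.68 / 0.0065)
DR = 20 * log10(1489.23)
DR = 63.46 dB

63.46 dB


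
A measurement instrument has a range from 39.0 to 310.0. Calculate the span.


Span = upper range - lower range.
Span = 310.0 - (39.0)
Span = 271.0

271.0


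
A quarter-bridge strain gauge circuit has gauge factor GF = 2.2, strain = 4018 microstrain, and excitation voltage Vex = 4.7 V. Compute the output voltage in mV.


Quarter bridge output: Vout = (GF * epsilon * Vex) / 4.
Vout = (2.2 * 4018e-6 * 4.7) / 4
Vout = 0.04154612 / 4 V
Vout = 0.01038653 V = 10.3865 mV

10.3865 mV
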